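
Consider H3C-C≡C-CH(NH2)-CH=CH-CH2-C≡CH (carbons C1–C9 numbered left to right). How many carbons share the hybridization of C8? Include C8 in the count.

C8 is sp (two π bonds).
C1: sp3
C2: sp ✓
C3: sp ✓
C4: sp3
C5: sp2
C6: sp2
C7: sp3
C8: sp ✓
C9: sp ✓
4 carbons are sp.

4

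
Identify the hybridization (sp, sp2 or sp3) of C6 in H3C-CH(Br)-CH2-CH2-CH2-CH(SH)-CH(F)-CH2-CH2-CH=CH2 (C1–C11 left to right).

sp^3

C6 has 4 σ bonds: steric number 4 → sp3.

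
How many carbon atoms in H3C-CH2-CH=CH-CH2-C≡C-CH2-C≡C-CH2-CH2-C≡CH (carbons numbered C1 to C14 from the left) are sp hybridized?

C1: sp3
C2: sp3
C3: sp2
C4: sp2
C5: sp3
C6: sp ✓
C7: sp ✓
C8: sp3
C9: sp ✓
C10: sp ✓
C11: sp3
C12: sp3
C13: sp ✓
C14: sp ✓
C6, C7, C9, C10, C13, C14 → 6 sp carbons.

6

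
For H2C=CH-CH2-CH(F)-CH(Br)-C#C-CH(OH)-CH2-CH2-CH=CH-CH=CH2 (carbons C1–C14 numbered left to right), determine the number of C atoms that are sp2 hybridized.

C1: sp2 ✓
C2: sp2 ✓
C3: sp3
C4: sp3
C5: sp3
C6: sp
C7: sp
C8: sp3
C9: sp3
C10: sp3
C11: sp2 ✓
C12: sp2 ✓
C13: sp2 ✓
C14: sp2 ✓
C1, C2, C11, C12, C13, C14 → 6 sp2 carbons.

6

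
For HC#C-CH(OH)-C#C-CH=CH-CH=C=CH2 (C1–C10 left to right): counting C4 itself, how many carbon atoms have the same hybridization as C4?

C4 is sp (two π bonds).
C1: sp ✓
C2: sp ✓
C3: sp3
C4: sp ✓
C5: sp ✓
C6: sp2
C7: sp2
C8: sp2
C9: sp ✓
C10: sp2
5 carbons are sp.

5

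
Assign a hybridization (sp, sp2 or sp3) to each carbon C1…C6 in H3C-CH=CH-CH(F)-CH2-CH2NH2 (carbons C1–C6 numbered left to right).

C1 has 4 σ bonds: steric number 4 → sp3.
C2 (3 σ bonds, plus one π bond) has steric number 3: sp2.
C3 is sp2: 3 σ bonds, plus one π bond, 3 electron-density regions.
C4 (4 σ bonds) has steric number 4: sp3.
C5 carries 4 σ bonds, giving a steric number of 4, so it is sp3.
C6: 4 σ bonds — 4 electron domains, sp3.

C1 sp3, C2 sp2, C3 sp2, C4 sp3, C5 sp3, C6 sp3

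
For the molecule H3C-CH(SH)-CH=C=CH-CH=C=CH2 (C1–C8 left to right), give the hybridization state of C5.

C5: 3 σ bonds, plus one π bond — 3 electron domains, sp2.

sp²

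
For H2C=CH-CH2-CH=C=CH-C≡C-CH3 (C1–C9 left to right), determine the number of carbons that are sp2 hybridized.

C1: sp2 ✓
C2: sp2 ✓
C3: sp3
C4: sp2 ✓
C5: sp
C6: sp2 ✓
C7: sp
C8: sp
C9: sp3
C1, C2, C4, C6 → 4 sp2 carbons.

4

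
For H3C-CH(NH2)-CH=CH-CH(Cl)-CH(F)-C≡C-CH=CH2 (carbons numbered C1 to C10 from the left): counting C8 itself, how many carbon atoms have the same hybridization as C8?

C8 is sp (two π bonds).
C1: sp3
C2: sp3
C3: sp2
C4: sp2
C5: sp3
C6: sp3
C7: sp ✓
C8: sp ✓
C9: sp2
C10: sp2
2 carbons are sp.

2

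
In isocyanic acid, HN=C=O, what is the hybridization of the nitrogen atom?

sp²

The nitrogen atom: 2 σ bonds and 1 lone pair, plus one π bond — 3 electron domains, sp2.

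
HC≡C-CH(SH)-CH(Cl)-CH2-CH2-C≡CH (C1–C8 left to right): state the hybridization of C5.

C5 carries 4 σ bonds, giving a steric number of 4, so it is sp3.

sp3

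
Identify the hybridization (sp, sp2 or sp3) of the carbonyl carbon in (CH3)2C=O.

The carbonyl carbon is sp2: 3 σ bonds, plus one π bond, 3 electron-density regions.

sp^2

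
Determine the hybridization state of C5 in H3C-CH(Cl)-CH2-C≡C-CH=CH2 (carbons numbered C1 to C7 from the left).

sp

C5 is sp: 2 σ bonds, plus two π bonds, 2 electron-density regions.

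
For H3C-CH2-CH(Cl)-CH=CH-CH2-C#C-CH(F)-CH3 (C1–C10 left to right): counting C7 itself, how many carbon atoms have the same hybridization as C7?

2

C7 is sp (two π bonds).
C1: sp3
C2: sp3
C3: sp3
C4: sp2
C5: sp2
C6: sp3
C7: sp ✓
C8: sp ✓
C9: sp3
C10: sp3
2 carbons are sp.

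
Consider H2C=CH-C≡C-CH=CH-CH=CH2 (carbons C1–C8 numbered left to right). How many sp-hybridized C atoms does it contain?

C1: sp2
C2: sp2
C3: sp ✓
C4: sp ✓
C5: sp2
C6: sp2
C7: sp2
C8: sp2
C3, C4 → 2 sp carbons.

2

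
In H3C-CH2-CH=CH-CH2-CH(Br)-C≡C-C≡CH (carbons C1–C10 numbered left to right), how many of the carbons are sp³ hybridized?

C1: sp3 ✓
C2: sp3 ✓
C3: sp2
C4: sp2
C5: sp3 ✓
C6: sp3 ✓
C7: sp
C8: sp
C9: sp
C10: sp
C1, C2, C5, C6 → 4 sp3 carbons.

4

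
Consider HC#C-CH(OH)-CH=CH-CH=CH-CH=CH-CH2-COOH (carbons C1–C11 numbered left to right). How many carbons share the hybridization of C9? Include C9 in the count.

C9 is sp2 (one π bond).
C1: sp
C2: sp
C3: sp3
C4: sp2 ✓
C5: sp2 ✓
C6: sp2 ✓
C7: sp2 ✓
C8: sp2 ✓
C9: sp2 ✓
C10: sp3
C11: sp2 ✓
7 carbons are sp2.

7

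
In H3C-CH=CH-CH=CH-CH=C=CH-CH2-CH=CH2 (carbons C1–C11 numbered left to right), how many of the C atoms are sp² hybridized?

C1: sp3
C2: sp2 ✓
C3: sp2 ✓
C4: sp2 ✓
C5: sp2 ✓
C6: sp2 ✓
C7: sp
C8: sp2 ✓
C9: sp3
C10: sp2 ✓
C11: sp2 ✓
C2, C3, C4, C5, C6, C8, C10, C11 → 8 sp2 carbons.

8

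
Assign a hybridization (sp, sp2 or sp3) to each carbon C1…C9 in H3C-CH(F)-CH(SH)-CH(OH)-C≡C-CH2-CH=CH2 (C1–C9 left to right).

C1 sp3, C2 sp3, C3 sp3, C4 sp3, C5 sp, C6 sp, C7 sp3, C8 sp2, C9 sp2

C1 carries 4 σ bonds, giving a steric number of 4, so it is sp3.
C2 — 4 σ bonds. Steric number 4, so sp3.
C3 (4 σ bonds) has steric number 4: sp3.
C4: 4 σ bonds; 4 regions of electron density → sp3.
C5 is sp: 2 σ bonds, plus two π bonds, 2 electron-density regions.
C6 (2 σ bonds, plus two π bonds) has steric number 2: sp.
C7 is sp3: 4 σ bonds, 4 electron-density regions.
C8 — 3 σ bonds, plus one π bond. Steric number 3, so sp2.
C9: 3 σ bonds, plus one π bond; 3 regions of electron density → sp2.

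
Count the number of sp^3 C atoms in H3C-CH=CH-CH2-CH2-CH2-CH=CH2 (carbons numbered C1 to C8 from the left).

4

C1: sp3 ✓
C2: sp2
C3: sp2
C4: sp3 ✓
C5: sp3 ✓
C6: sp3 ✓
C7: sp2
C8: sp2
C1, C4, C5, C6 → 4 sp3 carbons.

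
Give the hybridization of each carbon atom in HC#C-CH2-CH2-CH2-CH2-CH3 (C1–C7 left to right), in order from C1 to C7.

C1 sp, C2 sp, C3 sp3, C4 sp3, C5 sp3, C6 sp3, C7 sp3

C1 is sp: 2 σ bonds, plus two π bonds, 2 electron-density regions.
C2 is sp: 2 σ bonds, plus two π bonds, 2 electron-density regions.
C3 carries 4 σ bonds, giving a steric number of 4, so it is sp3.
C4 is sp3: 4 σ bonds, 4 electron-density regions.
C5 is sp3: 4 σ bonds, 4 electron-density regions.
C6: 4 σ bonds; 4 regions of electron density → sp3.
C7: 4 σ bonds — 4 electron domains, sp3.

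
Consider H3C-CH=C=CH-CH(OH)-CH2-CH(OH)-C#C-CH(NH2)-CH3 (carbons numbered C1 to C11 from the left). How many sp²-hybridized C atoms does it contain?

2

C1: sp3
C2: sp2 ✓
C3: sp
C4: sp2 ✓
C5: sp3
C6: sp3
C7: sp3
C8: sp
C9: sp
C10: sp3
C11: sp3
C2, C4 → 2 sp2 carbons.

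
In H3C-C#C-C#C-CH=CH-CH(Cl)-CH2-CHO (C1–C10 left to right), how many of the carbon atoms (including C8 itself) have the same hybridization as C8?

3

C8 is sp3 (only σ bonds).
C1: sp3 ✓
C2: sp
C3: sp
C4: sp
C5: sp
C6: sp2
C7: sp2
C8: sp3 ✓
C9: sp3 ✓
C10: sp2
3 carbons are sp3.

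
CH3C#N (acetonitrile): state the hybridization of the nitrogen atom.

sp

N has one σ bond and one lone pair: steric number 2 → sp.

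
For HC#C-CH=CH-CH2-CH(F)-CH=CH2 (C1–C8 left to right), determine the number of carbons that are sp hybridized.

2

C1: sp ✓
C2: sp ✓
C3: sp2
C4: sp2
C5: sp3
C6: sp3
C7: sp2
C8: sp2
C1, C2 → 2 sp carbons.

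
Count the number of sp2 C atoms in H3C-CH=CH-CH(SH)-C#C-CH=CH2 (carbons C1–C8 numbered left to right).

4

C1: sp3
C2: sp2 ✓
C3: sp2 ✓
C4: sp3
C5: sp
C6: sp
C7: sp2 ✓
C8: sp2 ✓
C2, C3, C7, C8 → 4 sp2 carbons.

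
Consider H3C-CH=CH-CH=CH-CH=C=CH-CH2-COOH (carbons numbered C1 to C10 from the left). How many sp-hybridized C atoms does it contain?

C1: sp3
C2: sp2
C3: sp2
C4: sp2
C5: sp2
C6: sp2
C7: sp ✓
C8: sp2
C9: sp3
C10: sp2
C7 → 1 sp carbon.

1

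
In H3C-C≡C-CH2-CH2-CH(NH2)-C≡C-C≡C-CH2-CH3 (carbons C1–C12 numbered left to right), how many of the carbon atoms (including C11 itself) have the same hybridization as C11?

6

C11 is sp3 (only σ bonds).
C1: sp3 ✓
C2: sp
C3: sp
C4: sp3 ✓
C5: sp3 ✓
C6: sp3 ✓
C7: sp
C8: sp
C9: sp
C10: sp
C11: sp3 ✓
C12: sp3 ✓
6 carbons are sp3.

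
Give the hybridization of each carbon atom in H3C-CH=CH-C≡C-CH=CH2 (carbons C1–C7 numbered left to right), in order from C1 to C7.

C1 sp3, C2 sp2, C3 sp2, C4 sp, C5 sp, C6 sp2, C7 sp2

C1 — 4 σ bonds. Steric number 4, so sp3.
C2 is sp2: 3 σ bonds, plus one π bond, 3 electron-density regions.
C3 (3 σ bonds, plus one π bond) has steric number 3: sp2.
C4 is sp: 2 σ bonds, plus two π bonds, 2 electron-density regions.
C5 (2 σ bonds, plus two π bonds) has steric number 2: sp.
C6: 3 σ bonds, plus one π bond — 3 electron domains, sp2.
C7 is sp2: 3 σ bonds, plus one π bond, 3 electron-density regions.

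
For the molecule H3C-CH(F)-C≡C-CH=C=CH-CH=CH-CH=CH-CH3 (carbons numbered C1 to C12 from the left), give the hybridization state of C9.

sp²

C9: 3 σ bonds, plus one π bond — 3 electron domains, sp2.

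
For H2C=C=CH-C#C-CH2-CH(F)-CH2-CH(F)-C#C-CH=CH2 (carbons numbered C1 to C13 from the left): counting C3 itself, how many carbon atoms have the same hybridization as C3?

C3 is sp2 (one π bond).
C1: sp2 ✓
C2: sp
C3: sp2 ✓
C4: sp
C5: sp
C6: sp3
C7: sp3
C8: sp3
C9: sp3
C10: sp
C11: sp
C12: sp2 ✓
C13: sp2 ✓
4 carbons are sp2.

4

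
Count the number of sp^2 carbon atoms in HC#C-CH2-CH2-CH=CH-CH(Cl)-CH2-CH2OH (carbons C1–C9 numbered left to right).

C1: sp
C2: sp
C3: sp3
C4: sp3
C5: sp2 ✓
C6: sp2 ✓
C7: sp3
C8: sp3
C9: sp3
C5, C6 → 2 sp2 carbons.

2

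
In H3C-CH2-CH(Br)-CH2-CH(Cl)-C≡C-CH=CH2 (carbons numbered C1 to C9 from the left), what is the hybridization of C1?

sp3

C1: 4 σ bonds — 4 electron domains, sp3.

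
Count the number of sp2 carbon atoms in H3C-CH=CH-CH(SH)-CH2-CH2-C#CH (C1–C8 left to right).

C1: sp3
C2: sp2 ✓
C3: sp2 ✓
C4: sp3
C5: sp3
C6: sp3
C7: sp
C8: sp
C2, C3 → 2 sp2 carbons.

2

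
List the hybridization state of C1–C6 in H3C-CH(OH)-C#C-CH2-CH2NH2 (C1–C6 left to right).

C1: 4 σ bonds — 4 electron domains, sp3.
C2 carries 4 σ bonds, giving a steric number of 4, so it is sp3.
C3 has 2 σ bonds, plus two π bonds: steric number 2 → sp.
C4: 2 σ bonds, plus two π bonds; 2 regions of electron density → sp.
C5 carries 4 σ bonds, giving a steric number of 4, so it is sp3.
C6 has 4 σ bonds: steric number 4 → sp3.

C1 sp3, C2 sp3, C3 sp, C4 sp, C5 sp3, C6 sp3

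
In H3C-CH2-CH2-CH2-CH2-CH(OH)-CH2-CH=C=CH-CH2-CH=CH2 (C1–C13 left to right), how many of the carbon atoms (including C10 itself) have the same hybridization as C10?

4

C10 is sp2 (one π bond).
C1: sp3
C2: sp3
C3: sp3
C4: sp3
C5: sp3
C6: sp3
C7: sp3
C8: sp2 ✓
C9: sp
C10: sp2 ✓
C11: sp3
C12: sp2 ✓
C13: sp2 ✓
4 carbons are sp2.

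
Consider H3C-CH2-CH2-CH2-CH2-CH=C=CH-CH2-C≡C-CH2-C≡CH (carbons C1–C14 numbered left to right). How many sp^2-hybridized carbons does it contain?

C1: sp3
C2: sp3
C3: sp3
C4: sp3
C5: sp3
C6: sp2 ✓
C7: sp
C8: sp2 ✓
C9: sp3
C10: sp
C11: sp
C12: sp3
C13: sp
C14: sp
C6, C8 → 2 sp2 carbons.

2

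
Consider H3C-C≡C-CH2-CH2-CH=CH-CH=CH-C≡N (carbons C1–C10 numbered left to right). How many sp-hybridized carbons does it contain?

C1: sp3
C2: sp ✓
C3: sp ✓
C4: sp3
C5: sp3
C6: sp2
C7: sp2
C8: sp2
C9: sp2
C10: sp ✓
C2, C3, C10 → 3 sp carbons.

3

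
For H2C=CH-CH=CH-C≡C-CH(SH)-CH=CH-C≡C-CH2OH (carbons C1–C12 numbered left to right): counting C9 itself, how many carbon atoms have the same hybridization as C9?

C9 is sp2 (one π bond).
C1: sp2 ✓
C2: sp2 ✓
C3: sp2 ✓
C4: sp2 ✓
C5: sp
C6: sp
C7: sp3
C8: sp2 ✓
C9: sp2 ✓
C10: sp
C11: sp
C12: sp3
6 carbons are sp2.

6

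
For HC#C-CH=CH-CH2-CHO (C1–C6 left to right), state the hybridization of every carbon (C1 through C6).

C1 — 2 σ bonds, plus two π bonds. Steric number 2, so sp.
C2: 2 σ bonds, plus two π bonds; 2 regions of electron density → sp.
C3 is sp2: 3 σ bonds, plus one π bond, 3 electron-density regions.
C4 carries 3 σ bonds, plus one π bond, giving a steric number of 3, so it is sp2.
C5: 4 σ bonds — 4 electron domains, sp3.
C6 — 3 σ bonds, plus one π bond. Steric number 3, so sp2.

C1 sp, C2 sp, C3 sp2, C4 sp2, C5 sp3, C6 sp2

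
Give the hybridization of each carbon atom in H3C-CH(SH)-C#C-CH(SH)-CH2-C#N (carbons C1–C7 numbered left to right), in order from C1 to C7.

C1 — 4 σ bonds. Steric number 4, so sp3.
C2 carries 4 σ bonds, giving a steric number of 4, so it is sp3.
C3 carries 2 σ bonds, plus two π bonds, giving a steric number of 2, so it is sp.
C4 carries 2 σ bonds, plus two π bonds, giving a steric number of 2, so it is sp.
C5 (4 σ bonds) has steric number 4: sp3.
C6 carries 4 σ bonds, giving a steric number of 4, so it is sp3.
C7 carries 2 σ bonds, plus two π bonds, giving a steric number of 2, so it is sp.

C1 sp3, C2 sp3, C3 sp, C4 sp, C5 sp3, C6 sp3, C7 sp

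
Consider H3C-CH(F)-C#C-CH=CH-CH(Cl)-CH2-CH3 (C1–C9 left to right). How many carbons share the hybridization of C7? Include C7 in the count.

C7 is sp3 (only σ bonds).
C1: sp3 ✓
C2: sp3 ✓
C3: sp
C4: sp
C5: sp2
C6: sp2
C7: sp3 ✓
C8: sp3 ✓
C9: sp3 ✓
5 carbons are sp3.

5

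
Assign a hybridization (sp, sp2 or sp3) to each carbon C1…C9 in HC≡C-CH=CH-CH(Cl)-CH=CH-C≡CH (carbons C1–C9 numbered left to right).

C1 sp, C2 sp, C3 sp2, C4 sp2, C5 sp3, C6 sp2, C7 sp2, C8 sp, C9 sp

C1 (2 σ bonds, plus two π bonds) has steric number 2: sp.
C2: 2 σ bonds, plus two π bonds; 2 regions of electron density → sp.
C3 carries 3 σ bonds, plus one π bond, giving a steric number of 3, so it is sp2.
C4 is sp2: 3 σ bonds, plus one π bond, 3 electron-density regions.
C5 is sp3: 4 σ bonds, 4 electron-density regions.
C6: 3 σ bonds, plus one π bond — 3 electron domains, sp2.
C7 carries 3 σ bonds, plus one π bond, giving a steric number of 3, so it is sp2.
C8 (2 σ bonds, plus two π bonds) has steric number 2: sp.
C9 (2 σ bonds, plus two π bonds) has steric number 2: sp.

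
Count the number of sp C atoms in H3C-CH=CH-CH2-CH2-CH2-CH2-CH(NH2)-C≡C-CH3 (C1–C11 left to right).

2

C1: sp3
C2: sp2
C3: sp2
C4: sp3
C5: sp3
C6: sp3
C7: sp3
C8: sp3
C9: sp ✓
C10: sp ✓
C11: sp3
C9, C10 → 2 sp carbons.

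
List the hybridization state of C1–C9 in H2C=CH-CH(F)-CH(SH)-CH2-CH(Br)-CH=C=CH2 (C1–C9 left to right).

C1 is sp2: 3 σ bonds, plus one π bond, 3 electron-density regions.
C2 (3 σ bonds, plus one π bond) has steric number 3: sp2.
C3 carries 4 σ bonds, giving a steric number of 4, so it is sp3.
C4: 4 σ bonds — 4 electron domains, sp3.
C5 (4 σ bonds) has steric number 4: sp3.
C6 carries 4 σ bonds, giving a steric number of 4, so it is sp3.
C7 (3 σ bonds, plus one π bond) has steric number 3: sp2.
C8 carries 2 σ bonds, plus two π bonds, giving a steric number of 2, so it is sp.
C9: 3 σ bonds, plus one π bond; 3 regions of electron density → sp2.

C1 sp2, C2 sp2, C3 sp3, C4 sp3, C5 sp3, C6 sp3, C7 sp2, C8 sp, C9 sp2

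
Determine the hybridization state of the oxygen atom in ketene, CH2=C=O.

The oxygen atom: 1 σ bond and 2 lone pairs, plus one π bond — 3 electron domains, sp2.

sp2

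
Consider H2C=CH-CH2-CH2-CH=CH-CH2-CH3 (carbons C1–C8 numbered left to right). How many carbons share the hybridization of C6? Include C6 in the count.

4

C6 is sp2 (one π bond).
C1: sp2 ✓
C2: sp2 ✓
C3: sp3
C4: sp3
C5: sp2 ✓
C6: sp2 ✓
C7: sp3
C8: sp3
4 carbons are sp2.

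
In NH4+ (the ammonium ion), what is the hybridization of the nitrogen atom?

Four σ bonds, no lone pair → sp3, tetrahedral.

sp3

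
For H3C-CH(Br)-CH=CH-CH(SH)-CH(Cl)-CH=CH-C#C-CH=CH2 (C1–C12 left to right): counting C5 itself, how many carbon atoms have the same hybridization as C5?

4

C5 is sp3 (only σ bonds).
C1: sp3 ✓
C2: sp3 ✓
C3: sp2
C4: sp2
C5: sp3 ✓
C6: sp3 ✓
C7: sp2
C8: sp2
C9: sp
C10: sp
C11: sp2
C12: sp2
4 carbons are sp3.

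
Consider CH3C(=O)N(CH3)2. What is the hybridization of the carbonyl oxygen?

sp²

The carbonyl oxygen is sp2: 1 σ bond and 2 lone pairs, plus one π bond, 3 electron-density regions.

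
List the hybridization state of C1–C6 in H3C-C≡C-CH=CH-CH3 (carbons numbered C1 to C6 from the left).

C1: 4 σ bonds — 4 electron domains, sp3.
C2 has 2 σ bonds, plus two π bonds: steric number 2 → sp.
C3: 2 σ bonds, plus two π bonds — 2 electron domains, sp.
C4: 3 σ bonds, plus one π bond — 3 electron domains, sp2.
C5: 3 σ bonds, plus one π bond — 3 electron domains, sp2.
C6: 4 σ bonds — 4 electron domains, sp3.

C1 sp3, C2 sp, C3 sp, C4 sp2, C5 sp2, C6 sp3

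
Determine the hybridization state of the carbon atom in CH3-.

Three σ bonds + one lone pair = steric number 4 → sp3, pyramidal.

sp^3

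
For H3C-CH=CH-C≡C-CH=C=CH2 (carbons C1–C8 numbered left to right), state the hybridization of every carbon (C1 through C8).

C1 sp3, C2 sp2, C3 sp2, C4 sp, C5 sp, C6 sp2, C7 sp, C8 sp2

C1: 4 σ bonds — 4 electron domains, sp3.
C2 (3 σ bonds, plus one π bond) has steric number 3: sp2.
C3 (3 σ bonds, plus one π bond) has steric number 3: sp2.
C4 carries 2 σ bonds, plus two π bonds, giving a steric number of 2, so it is sp.
C5 has 2 σ bonds, plus two π bonds: steric number 2 → sp.
C6 is sp2: 3 σ bonds, plus one π bond, 3 electron-density regions.
C7 carries 2 σ bonds, plus two π bonds, giving a steric number of 2, so it is sp.
C8 — 3 σ bonds, plus one π bond. Steric number 3, so sp2.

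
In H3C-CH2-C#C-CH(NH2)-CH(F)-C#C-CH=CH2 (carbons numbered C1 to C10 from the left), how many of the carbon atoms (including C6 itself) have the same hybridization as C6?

4

C6 is sp3 (only σ bonds).
C1: sp3 ✓
C2: sp3 ✓
C3: sp
C4: sp
C5: sp3 ✓
C6: sp3 ✓
C7: sp
C8: sp
C9: sp2
C10: sp2
4 carbons are sp3.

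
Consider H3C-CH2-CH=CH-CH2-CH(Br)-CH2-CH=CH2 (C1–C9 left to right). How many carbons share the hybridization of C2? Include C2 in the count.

5

C2 is sp3 (only σ bonds).
C1: sp3 ✓
C2: sp3 ✓
C3: sp2
C4: sp2
C5: sp3 ✓
C6: sp3 ✓
C7: sp3 ✓
C8: sp2
C9: sp2
5 carbons are sp3.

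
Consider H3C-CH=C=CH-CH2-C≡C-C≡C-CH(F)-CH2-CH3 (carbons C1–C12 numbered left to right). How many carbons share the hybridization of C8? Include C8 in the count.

5

C8 is sp (two π bonds).
C1: sp3
C2: sp2
C3: sp ✓
C4: sp2
C5: sp3
C6: sp ✓
C7: sp ✓
C8: sp ✓
C9: sp ✓
C10: sp3
C11: sp3
C12: sp3
5 carbons are sp.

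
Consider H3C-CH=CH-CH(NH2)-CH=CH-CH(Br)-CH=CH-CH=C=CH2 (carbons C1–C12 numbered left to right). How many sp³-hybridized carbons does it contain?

C1: sp3 ✓
C2: sp2
C3: sp2
C4: sp3 ✓
C5: sp2
C6: sp2
C7: sp3 ✓
C8: sp2
C9: sp2
C10: sp2
C11: sp
C12: sp2
C1, C4, C7 → 3 sp3 carbons.

3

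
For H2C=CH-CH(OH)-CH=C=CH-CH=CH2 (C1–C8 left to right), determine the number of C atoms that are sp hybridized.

1

C1: sp2
C2: sp2
C3: sp3
C4: sp2
C5: sp ✓
C6: sp2
C7: sp2
C8: sp2
C5 → 1 sp carbon.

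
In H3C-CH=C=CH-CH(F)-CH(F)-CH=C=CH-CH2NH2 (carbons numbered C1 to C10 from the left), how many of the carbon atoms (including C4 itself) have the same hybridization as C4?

4

C4 is sp2 (one π bond).
C1: sp3
C2: sp2 ✓
C3: sp
C4: sp2 ✓
C5: sp3
C6: sp3
C7: sp2 ✓
C8: sp
C9: sp2 ✓
C10: sp3
4 carbons are sp2.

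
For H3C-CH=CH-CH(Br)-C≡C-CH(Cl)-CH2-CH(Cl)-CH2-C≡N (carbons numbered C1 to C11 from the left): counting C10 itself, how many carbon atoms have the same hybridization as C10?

C10 is sp3 (only σ bonds).
C1: sp3 ✓
C2: sp2
C3: sp2
C4: sp3 ✓
C5: sp
C6: sp
C7: sp3 ✓
C8: sp3 ✓
C9: sp3 ✓
C10: sp3 ✓
C11: sp
6 carbons are sp3.

6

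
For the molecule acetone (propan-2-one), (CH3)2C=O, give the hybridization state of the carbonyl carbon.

The carbonyl carbon (3 σ bonds, plus one π bond) has steric number 3: sp2.

sp2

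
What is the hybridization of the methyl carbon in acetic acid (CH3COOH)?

The methyl carbon (4 σ bonds) has steric number 4: sp3.

sp^3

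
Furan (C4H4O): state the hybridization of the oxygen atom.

sp2

One O lone pair is in the aromatic π system (p orbital), the other is in an sp2 hybrid in the ring plane; O has two σ bonds + one in-plane lone pair → sp2.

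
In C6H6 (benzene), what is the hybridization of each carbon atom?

sp²

Every ring carbon has three σ bonds and contributes one p electron to the aromatic π system.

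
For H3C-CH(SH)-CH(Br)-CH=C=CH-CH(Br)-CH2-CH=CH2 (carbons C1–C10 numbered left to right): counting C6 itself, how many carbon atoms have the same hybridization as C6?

4

C6 is sp2 (one π bond).
C1: sp3
C2: sp3
C3: sp3
C4: sp2 ✓
C5: sp
C6: sp2 ✓
C7: sp3
C8: sp3
C9: sp2 ✓
C10: sp2 ✓
4 carbons are sp2.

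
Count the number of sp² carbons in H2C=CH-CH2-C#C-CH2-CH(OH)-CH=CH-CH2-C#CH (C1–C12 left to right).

C1: sp2 ✓
C2: sp2 ✓
C3: sp3
C4: sp
C5: sp
C6: sp3
C7: sp3
C8: sp2 ✓
C9: sp2 ✓
C10: sp3
C11: sp
C12: sp
C1, C2, C8, C9 → 4 sp2 carbons.

4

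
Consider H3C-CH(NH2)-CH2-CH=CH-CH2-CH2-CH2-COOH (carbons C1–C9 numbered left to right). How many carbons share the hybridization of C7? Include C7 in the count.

6

C7 is sp3 (only σ bonds).
C1: sp3 ✓
C2: sp3 ✓
C3: sp3 ✓
C4: sp2
C5: sp2
C6: sp3 ✓
C7: sp3 ✓
C8: sp3 ✓
C9: sp2
6 carbons are sp3.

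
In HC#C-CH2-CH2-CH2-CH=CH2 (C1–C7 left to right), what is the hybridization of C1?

sp

C1 — 2 σ bonds, plus two π bonds. Steric number 2, so sp.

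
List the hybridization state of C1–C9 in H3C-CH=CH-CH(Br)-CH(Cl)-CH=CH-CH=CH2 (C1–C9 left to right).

C1 sp3, C2 sp2, C3 sp2, C4 sp3, C5 sp3, C6 sp2, C7 sp2, C8 sp2, C9 sp2

C1 — 4 σ bonds. Steric number 4, so sp3.
C2 (3 σ bonds, plus one π bond) has steric number 3: sp2.
C3: 3 σ bonds, plus one π bond — 3 electron domains, sp2.
C4: 4 σ bonds; 4 regions of electron density → sp3.
C5 is sp3: 4 σ bonds, 4 electron-density regions.
C6: 3 σ bonds, plus one π bond; 3 regions of electron density → sp2.
C7 is sp2: 3 σ bonds, plus one π bond, 3 electron-density regions.
C8: 3 σ bonds, plus one π bond — 3 electron domains, sp2.
C9 has 3 σ bonds, plus one π bond: steric number 3 → sp2.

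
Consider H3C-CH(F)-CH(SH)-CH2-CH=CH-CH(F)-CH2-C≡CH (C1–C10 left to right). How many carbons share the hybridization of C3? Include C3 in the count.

6

C3 is sp3 (only σ bonds).
C1: sp3 ✓
C2: sp3 ✓
C3: sp3 ✓
C4: sp3 ✓
C5: sp2
C6: sp2
C7: sp3 ✓
C8: sp3 ✓
C9: sp
C10: sp
6 carbons are sp3.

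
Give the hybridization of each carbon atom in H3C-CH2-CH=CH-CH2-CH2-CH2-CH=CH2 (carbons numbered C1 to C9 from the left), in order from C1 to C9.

C1 is sp3: 4 σ bonds, 4 electron-density regions.
C2: 4 σ bonds; 4 regions of electron density → sp3.
C3 — 3 σ bonds, plus one π bond. Steric number 3, so sp2.
C4: 3 σ bonds, plus one π bond; 3 regions of electron density → sp2.
C5: 4 σ bonds; 4 regions of electron density → sp3.
C6 has 4 σ bonds: steric number 4 → sp3.
C7 has 4 σ bonds: steric number 4 → sp3.
C8: 3 σ bonds, plus one π bond — 3 electron domains, sp2.
C9: 3 σ bonds, plus one π bond — 3 electron domains, sp2.

C1 sp3, C2 sp3, C3 sp2, C4 sp2, C5 sp3, C6 sp3, C7 sp3, C8 sp2, C9 sp2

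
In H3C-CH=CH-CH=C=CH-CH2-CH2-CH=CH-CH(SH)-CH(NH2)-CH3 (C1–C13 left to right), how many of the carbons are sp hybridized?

C1: sp3
C2: sp2
C3: sp2
C4: sp2
C5: sp ✓
C6: sp2
C7: sp3
C8: sp3
C9: sp2
C10: sp2
C11: sp3
C12: sp3
C13: sp3
C5 → 1 sp carbon.

1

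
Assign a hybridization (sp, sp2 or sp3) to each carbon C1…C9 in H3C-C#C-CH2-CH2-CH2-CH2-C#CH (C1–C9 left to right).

C1 sp3, C2 sp, C3 sp, C4 sp3, C5 sp3, C6 sp3, C7 sp3, C8 sp, C9 sp

C1 (4 σ bonds) has steric number 4: sp3.
C2 carries 2 σ bonds, plus two π bonds, giving a steric number of 2, so it is sp.
C3 (2 σ bonds, plus two π bonds) has steric number 2: sp.
C4 is sp3: 4 σ bonds, 4 electron-density regions.
C5 — 4 σ bonds. Steric number 4, so sp3.
C6: 4 σ bonds; 4 regions of electron density → sp3.
C7 carries 4 σ bonds, giving a steric number of 4, so it is sp3.
C8 carries 2 σ bonds, plus two π bonds, giving a steric number of 2, so it is sp.
C9: 2 σ bonds, plus two π bonds; 2 regions of electron density → sp.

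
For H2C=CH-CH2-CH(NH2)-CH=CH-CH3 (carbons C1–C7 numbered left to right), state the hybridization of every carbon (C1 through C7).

C1 carries 3 σ bonds, plus one π bond, giving a steric number of 3, so it is sp2.
C2 — 3 σ bonds, plus one π bond. Steric number 3, so sp2.
C3 carries 4 σ bonds, giving a steric number of 4, so it is sp3.
C4 (4 σ bonds) has steric number 4: sp3.
C5: 3 σ bonds, plus one π bond; 3 regions of electron density → sp2.
C6: 3 σ bonds, plus one π bond — 3 electron domains, sp2.
C7: 4 σ bonds; 4 regions of electron density → sp3.

C1 sp2, C2 sp2, C3 sp3, C4 sp3, C5 sp2, C6 sp2, C7 sp3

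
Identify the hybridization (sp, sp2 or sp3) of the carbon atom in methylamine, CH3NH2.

The carbon atom carries 4 σ bonds, giving a steric number of 4, so it is sp3.

sp³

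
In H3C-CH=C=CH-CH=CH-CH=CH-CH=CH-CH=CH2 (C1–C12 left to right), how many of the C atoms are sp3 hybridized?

1

C1: sp3 ✓
C2: sp2
C3: sp
C4: sp2
C5: sp2
C6: sp2
C7: sp2
C8: sp2
C9: sp2
C10: sp2
C11: sp2
C12: sp2
C1 → 1 sp3 carbon.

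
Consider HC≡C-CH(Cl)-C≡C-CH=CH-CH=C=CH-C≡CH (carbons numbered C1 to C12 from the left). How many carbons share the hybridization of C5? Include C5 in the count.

7

C5 is sp (two π bonds).
C1: sp ✓
C2: sp ✓
C3: sp3
C4: sp ✓
C5: sp ✓
C6: sp2
C7: sp2
C8: sp2
C9: sp ✓
C10: sp2
C11: sp ✓
C12: sp ✓
7 carbons are sp.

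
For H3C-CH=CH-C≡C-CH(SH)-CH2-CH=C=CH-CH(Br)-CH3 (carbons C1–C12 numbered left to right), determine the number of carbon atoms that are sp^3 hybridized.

5

C1: sp3 ✓
C2: sp2
C3: sp2
C4: sp
C5: sp
C6: sp3 ✓
C7: sp3 ✓
C8: sp2
C9: sp
C10: sp2
C11: sp3 ✓
C12: sp3 ✓
C1, C6, C7, C11, C12 → 5 sp3 carbons.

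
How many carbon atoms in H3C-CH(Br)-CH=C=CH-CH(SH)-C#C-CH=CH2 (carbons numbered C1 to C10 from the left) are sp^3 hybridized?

C1: sp3 ✓
C2: sp3 ✓
C3: sp2
C4: sp
C5: sp2
C6: sp3 ✓
C7: sp
C8: sp
C9: sp2
C10: sp2
C1, C2, C6 → 3 sp3 carbons.

3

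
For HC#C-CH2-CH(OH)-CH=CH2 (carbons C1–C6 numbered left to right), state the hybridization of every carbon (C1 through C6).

C1 carries 2 σ bonds, plus two π bonds, giving a steric number of 2, so it is sp.
C2: 2 σ bonds, plus two π bonds; 2 regions of electron density → sp.
C3 carries 4 σ bonds, giving a steric number of 4, so it is sp3.
C4 has 4 σ bonds: steric number 4 → sp3.
C5 is sp2: 3 σ bonds, plus one π bond, 3 electron-density regions.
C6 has 3 σ bonds, plus one π bond: steric number 3 → sp2.

C1 sp, C2 sp, C3 sp3, C4 sp3, C5 sp2, C6 sp2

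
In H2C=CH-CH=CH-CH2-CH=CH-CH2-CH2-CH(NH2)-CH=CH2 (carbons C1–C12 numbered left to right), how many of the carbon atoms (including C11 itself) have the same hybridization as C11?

8

C11 is sp2 (one π bond).
C1: sp2 ✓
C2: sp2 ✓
C3: sp2 ✓
C4: sp2 ✓
C5: sp3
C6: sp2 ✓
C7: sp2 ✓
C8: sp3
C9: sp3
C10: sp3
C11: sp2 ✓
C12: sp2 ✓
8 carbons are sp2.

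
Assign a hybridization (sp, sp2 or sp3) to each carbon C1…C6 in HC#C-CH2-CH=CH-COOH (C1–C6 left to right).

C1 has 2 σ bonds, plus two π bonds: steric number 2 → sp.
C2 has 2 σ bonds, plus two π bonds: steric number 2 → sp.
C3 has 4 σ bonds: steric number 4 → sp3.
C4 (3 σ bonds, plus one π bond) has steric number 3: sp2.
C5 is sp2: 3 σ bonds, plus one π bond, 3 electron-density regions.
C6 has 3 σ bonds, plus one π bond: steric number 3 → sp2.

C1 sp, C2 sp, C3 sp3, C4 sp2, C5 sp2, C6 sp2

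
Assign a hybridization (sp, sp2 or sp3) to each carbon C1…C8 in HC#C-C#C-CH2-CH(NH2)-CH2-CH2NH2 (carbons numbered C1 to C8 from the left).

C1: 2 σ bonds, plus two π bonds — 2 electron domains, sp.
C2: 2 σ bonds, plus two π bonds; 2 regions of electron density → sp.
C3 is sp: 2 σ bonds, plus two π bonds, 2 electron-density regions.
C4: 2 σ bonds, plus two π bonds — 2 electron domains, sp.
C5 has 4 σ bonds: steric number 4 → sp3.
C6 (4 σ bonds) has steric number 4: sp3.
C7: 4 σ bonds — 4 electron domains, sp3.
C8 — 4 σ bonds. Steric number 4, so sp3.

C1 sp, C2 sp, C3 sp, C4 sp, C5 sp3, C6 sp3, C7 sp3, C8 sp3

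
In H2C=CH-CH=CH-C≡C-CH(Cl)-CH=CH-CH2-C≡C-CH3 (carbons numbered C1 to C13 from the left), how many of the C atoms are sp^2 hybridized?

C1: sp2 ✓
C2: sp2 ✓
C3: sp2 ✓
C4: sp2 ✓
C5: sp
C6: sp
C7: sp3
C8: sp2 ✓
C9: sp2 ✓
C10: sp3
C11: sp
C12: sp
C13: sp3
C1, C2, C3, C4, C8, C9 → 6 sp2 carbons.

6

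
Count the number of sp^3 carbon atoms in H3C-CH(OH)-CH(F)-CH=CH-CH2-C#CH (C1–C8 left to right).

C1: sp3 ✓
C2: sp3 ✓
C3: sp3 ✓
C4: sp2
C5: sp2
C6: sp3 ✓
C7: sp
C8: sp
C1, C2, C3, C6 → 4 sp3 carbons.

4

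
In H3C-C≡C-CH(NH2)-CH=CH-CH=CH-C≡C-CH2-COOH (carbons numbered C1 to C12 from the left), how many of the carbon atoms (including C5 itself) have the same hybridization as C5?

5

C5 is sp2 (one π bond).
C1: sp3
C2: sp
C3: sp
C4: sp3
C5: sp2 ✓
C6: sp2 ✓
C7: sp2 ✓
C8: sp2 ✓
C9: sp
C10: sp
C11: sp3
C12: sp2 ✓
5 carbons are sp2.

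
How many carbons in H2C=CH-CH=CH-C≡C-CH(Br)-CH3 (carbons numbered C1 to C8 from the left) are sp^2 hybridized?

C1: sp2 ✓
C2: sp2 ✓
C3: sp2 ✓
C4: sp2 ✓
C5: sp
C6: sp
C7: sp3
C8: sp3
C1, C2, C3, C4 → 4 sp2 carbons.

4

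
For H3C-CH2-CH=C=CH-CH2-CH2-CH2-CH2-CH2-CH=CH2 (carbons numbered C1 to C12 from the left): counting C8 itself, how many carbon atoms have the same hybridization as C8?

C8 is sp3 (only σ bonds).
C1: sp3 ✓
C2: sp3 ✓
C3: sp2
C4: sp
C5: sp2
C6: sp3 ✓
C7: sp3 ✓
C8: sp3 ✓
C9: sp3 ✓
C10: sp3 ✓
C11: sp2
C12: sp2
7 carbons are sp3.

7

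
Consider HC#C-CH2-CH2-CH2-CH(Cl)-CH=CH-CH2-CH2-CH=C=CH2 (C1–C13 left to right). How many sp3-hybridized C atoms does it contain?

6

C1: sp
C2: sp
C3: sp3 ✓
C4: sp3 ✓
C5: sp3 ✓
C6: sp3 ✓
C7: sp2
C8: sp2
C9: sp3 ✓
C10: sp3 ✓
C11: sp2
C12: sp
C13: sp2
C3, C4, C5, C6, C9, C10 → 6 sp3 carbons.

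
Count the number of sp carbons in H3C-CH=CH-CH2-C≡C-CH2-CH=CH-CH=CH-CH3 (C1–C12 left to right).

C1: sp3
C2: sp2
C3: sp2
C4: sp3
C5: sp ✓
C6: sp ✓
C7: sp3
C8: sp2
C9: sp2
C10: sp2
C11: sp2
C12: sp3
C5, C6 → 2 sp carbons.

2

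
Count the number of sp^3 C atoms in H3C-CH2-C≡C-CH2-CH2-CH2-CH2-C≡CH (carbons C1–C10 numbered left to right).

6

C1: sp3 ✓
C2: sp3 ✓
C3: sp
C4: sp
C5: sp3 ✓
C6: sp3 ✓
C7: sp3 ✓
C8: sp3 ✓
C9: sp
C10: sp
C1, C2, C5, C6, C7, C8 → 6 sp3 carbons.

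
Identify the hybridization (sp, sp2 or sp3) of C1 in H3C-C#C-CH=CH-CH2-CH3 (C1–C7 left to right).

sp^3

C1: 4 σ bonds — 4 electron domains, sp3.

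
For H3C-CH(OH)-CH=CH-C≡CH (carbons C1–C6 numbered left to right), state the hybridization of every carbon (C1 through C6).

C1 — 4 σ bonds. Steric number 4, so sp3.
C2 has 4 σ bonds: steric number 4 → sp3.
C3 is sp2: 3 σ bonds, plus one π bond, 3 electron-density regions.
C4 carries 3 σ bonds, plus one π bond, giving a steric number of 3, so it is sp2.
C5 has 2 σ bonds, plus two π bonds: steric number 2 → sp.
C6 is sp: 2 σ bonds, plus two π bonds, 2 electron-density regions.

C1 sp3, C2 sp3, C3 sp2, C4 sp2, C5 sp, C6 sp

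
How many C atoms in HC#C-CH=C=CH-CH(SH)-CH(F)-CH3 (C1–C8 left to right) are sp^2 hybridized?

2

C1: sp
C2: sp
C3: sp2 ✓
C4: sp
C5: sp2 ✓
C6: sp3
C7: sp3
C8: sp3
C3, C5 → 2 sp2 carbons.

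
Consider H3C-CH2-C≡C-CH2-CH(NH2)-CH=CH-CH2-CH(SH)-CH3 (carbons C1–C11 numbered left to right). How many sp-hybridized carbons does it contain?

2

C1: sp3
C2: sp3
C3: sp ✓
C4: sp ✓
C5: sp3
C6: sp3
C7: sp2
C8: sp2
C9: sp3
C10: sp3
C11: sp3
C3, C4 → 2 sp carbons.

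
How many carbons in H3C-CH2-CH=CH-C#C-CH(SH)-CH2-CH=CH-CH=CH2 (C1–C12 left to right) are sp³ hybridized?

C1: sp3 ✓
C2: sp3 ✓
C3: sp2
C4: sp2
C5: sp
C6: sp
C7: sp3 ✓
C8: sp3 ✓
C9: sp2
C10: sp2
C11: sp2
C12: sp2
C1, C2, C7, C8 → 4 sp3 carbons.

4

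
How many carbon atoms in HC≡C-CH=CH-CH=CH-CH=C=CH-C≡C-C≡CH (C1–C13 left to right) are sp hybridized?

7

C1: sp ✓
C2: sp ✓
C3: sp2
C4: sp2
C5: sp2
C6: sp2
C7: sp2
C8: sp ✓
C9: sp2
C10: sp ✓
C11: sp ✓
C12: sp ✓
C13: sp ✓
C1, C2, C8, C10, C11, C12, C13 → 7 sp carbons.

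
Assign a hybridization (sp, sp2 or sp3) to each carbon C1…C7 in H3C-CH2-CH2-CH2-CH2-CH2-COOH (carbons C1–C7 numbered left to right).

C1 has 4 σ bonds: steric number 4 → sp3.
C2: 4 σ bonds; 4 regions of electron density → sp3.
C3 (4 σ bonds) has steric number 4: sp3.
C4: 4 σ bonds — 4 electron domains, sp3.
C5: 4 σ bonds; 4 regions of electron density → sp3.
C6 is sp3: 4 σ bonds, 4 electron-density regions.
C7 carries 3 σ bonds, plus one π bond, giving a steric number of 3, so it is sp2.

C1 sp3, C2 sp3, C3 sp3, C4 sp3, C5 sp3, C6 sp3, C7 sp2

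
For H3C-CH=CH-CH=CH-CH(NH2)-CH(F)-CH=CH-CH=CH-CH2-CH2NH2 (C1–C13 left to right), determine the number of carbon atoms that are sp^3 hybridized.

5

C1: sp3 ✓
C2: sp2
C3: sp2
C4: sp2
C5: sp2
C6: sp3 ✓
C7: sp3 ✓
C8: sp2
C9: sp2
C10: sp2
C11: sp2
C12: sp3 ✓
C13: sp3 ✓
C1, C6, C7, C12, C13 → 5 sp3 carbons.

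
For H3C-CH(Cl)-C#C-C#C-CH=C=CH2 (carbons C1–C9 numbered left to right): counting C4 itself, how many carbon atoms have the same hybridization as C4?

C4 is sp (two π bonds).
C1: sp3
C2: sp3
C3: sp ✓
C4: sp ✓
C5: sp ✓
C6: sp ✓
C7: sp2
C8: sp ✓
C9: sp2
5 carbons are sp.

5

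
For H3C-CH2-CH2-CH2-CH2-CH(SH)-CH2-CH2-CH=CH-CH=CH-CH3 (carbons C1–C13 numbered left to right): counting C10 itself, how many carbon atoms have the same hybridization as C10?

C10 is sp2 (one π bond).
C1: sp3
C2: sp3
C3: sp3
C4: sp3
C5: sp3
C6: sp3
C7: sp3
C8: sp3
C9: sp2 ✓
C10: sp2 ✓
C11: sp2 ✓
C12: sp2 ✓
C13: sp3
4 carbons are sp2.

4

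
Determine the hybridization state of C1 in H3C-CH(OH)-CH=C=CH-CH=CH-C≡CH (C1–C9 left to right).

C1 (4 σ bonds) has steric number 4: sp3.

sp3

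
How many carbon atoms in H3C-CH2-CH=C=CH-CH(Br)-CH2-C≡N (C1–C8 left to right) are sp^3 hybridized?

4

C1: sp3 ✓
C2: sp3 ✓
C3: sp2
C4: sp
C5: sp2
C6: sp3 ✓
C7: sp3 ✓
C8: sp
C1, C2, C6, C7 → 4 sp3 carbons.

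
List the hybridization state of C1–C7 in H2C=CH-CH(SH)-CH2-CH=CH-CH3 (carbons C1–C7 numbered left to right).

C1 carries 3 σ bonds, plus one π bond, giving a steric number of 3, so it is sp2.
C2 is sp2: 3 σ bonds, plus one π bond, 3 electron-density regions.
C3: 4 σ bonds; 4 regions of electron density → sp3.
C4 (4 σ bonds) has steric number 4: sp3.
C5 carries 3 σ bonds, plus one π bond, giving a steric number of 3, so it is sp2.
C6 (3 σ bonds, plus one π bond) has steric number 3: sp2.
C7 has 4 σ bonds: steric number 4 → sp3.

C1 sp2, C2 sp2, C3 sp3, C4 sp3, C5 sp2, C6 sp2, C7 sp3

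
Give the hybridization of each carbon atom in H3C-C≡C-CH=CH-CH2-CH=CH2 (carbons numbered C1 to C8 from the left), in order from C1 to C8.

C1 sp3, C2 sp, C3 sp, C4 sp2, C5 sp2, C6 sp3, C7 sp2, C8 sp2

C1 (4 σ bonds) has steric number 4: sp3.
C2 has 2 σ bonds, plus two π bonds: steric number 2 → sp.
C3 carries 2 σ bonds, plus two π bonds, giving a steric number of 2, so it is sp.
C4: 3 σ bonds, plus one π bond — 3 electron domains, sp2.
C5 carries 3 σ bonds, plus one π bond, giving a steric number of 3, so it is sp2.
C6 (4 σ bonds) has steric number 4: sp3.
C7: 3 σ bonds, plus one π bond; 3 regions of electron density → sp2.
C8 is sp2: 3 σ bonds, plus one π bond, 3 electron-density regions.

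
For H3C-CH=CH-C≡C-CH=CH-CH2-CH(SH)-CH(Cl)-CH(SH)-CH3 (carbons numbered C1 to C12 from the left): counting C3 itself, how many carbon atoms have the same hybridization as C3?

4

C3 is sp2 (one π bond).
C1: sp3
C2: sp2 ✓
C3: sp2 ✓
C4: sp
C5: sp
C6: sp2 ✓
C7: sp2 ✓
C8: sp3
C9: sp3
C10: sp3
C11: sp3
C12: sp3
4 carbons are sp2.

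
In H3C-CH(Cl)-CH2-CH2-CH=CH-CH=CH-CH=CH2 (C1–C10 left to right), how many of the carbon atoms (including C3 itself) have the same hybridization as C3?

C3 is sp3 (only σ bonds).
C1: sp3 ✓
C2: sp3 ✓
C3: sp3 ✓
C4: sp3 ✓
C5: sp2
C6: sp2
C7: sp2
C8: sp2
C9: sp2
C10: sp2
4 carbons are sp3.

4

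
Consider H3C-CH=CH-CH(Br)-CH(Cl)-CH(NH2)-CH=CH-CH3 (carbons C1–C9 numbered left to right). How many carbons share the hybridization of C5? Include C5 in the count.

C5 is sp3 (only σ bonds).
C1: sp3 ✓
C2: sp2
C3: sp2
C4: sp3 ✓
C5: sp3 ✓
C6: sp3 ✓
C7: sp2
C8: sp2
C9: sp3 ✓
5 carbons are sp3.

5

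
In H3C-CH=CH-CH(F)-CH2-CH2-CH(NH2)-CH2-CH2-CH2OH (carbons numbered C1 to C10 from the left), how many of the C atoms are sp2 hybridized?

C1: sp3
C2: sp2 ✓
C3: sp2 ✓
C4: sp3
C5: sp3
C6: sp3
C7: sp3
C8: sp3
C9: sp3
C10: sp3
C2, C3 → 2 sp2 carbons.

2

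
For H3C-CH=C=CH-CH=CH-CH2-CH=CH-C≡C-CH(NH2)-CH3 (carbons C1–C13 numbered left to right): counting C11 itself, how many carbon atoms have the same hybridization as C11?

3

C11 is sp (two π bonds).
C1: sp3
C2: sp2
C3: sp ✓
C4: sp2
C5: sp2
C6: sp2
C7: sp3
C8: sp2
C9: sp2
C10: sp ✓
C11: sp ✓
C12: sp3
C13: sp3
3 carbons are sp.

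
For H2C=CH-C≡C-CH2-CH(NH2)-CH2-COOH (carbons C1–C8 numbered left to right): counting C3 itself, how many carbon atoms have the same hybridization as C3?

2

C3 is sp (two π bonds).
C1: sp2
C2: sp2
C3: sp ✓
C4: sp ✓
C5: sp3
C6: sp3
C7: sp3
C8: sp2
2 carbons are sp.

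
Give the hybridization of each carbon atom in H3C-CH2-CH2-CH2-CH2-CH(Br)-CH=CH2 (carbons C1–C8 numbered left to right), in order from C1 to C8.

C1: 4 σ bonds; 4 regions of electron density → sp3.
C2: 4 σ bonds — 4 electron domains, sp3.
C3 is sp3: 4 σ bonds, 4 electron-density regions.
C4: 4 σ bonds — 4 electron domains, sp3.
C5: 4 σ bonds — 4 electron domains, sp3.
C6: 4 σ bonds; 4 regions of electron density → sp3.
C7 has 3 σ bonds, plus one π bond: steric number 3 → sp2.
C8 carries 3 σ bonds, plus one π bond, giving a steric number of 3, so it is sp2.

C1 sp3, C2 sp3, C3 sp3, C4 sp3, C5 sp3, C6 sp3, C7 sp2, C8 sp2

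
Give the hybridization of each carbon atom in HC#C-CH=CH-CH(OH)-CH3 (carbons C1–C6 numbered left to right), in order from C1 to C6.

C1 sp, C2 sp, C3 sp2, C4 sp2, C5 sp3, C6 sp3

C1 (2 σ bonds, plus two π bonds) has steric number 2: sp.
C2 is sp: 2 σ bonds, plus two π bonds, 2 electron-density regions.
C3 (3 σ bonds, plus one π bond) has steric number 3: sp2.
C4 has 3 σ bonds, plus one π bond: steric number 3 → sp2.
C5: 4 σ bonds — 4 electron domains, sp3.
C6 (4 σ bonds) has steric number 4: sp3.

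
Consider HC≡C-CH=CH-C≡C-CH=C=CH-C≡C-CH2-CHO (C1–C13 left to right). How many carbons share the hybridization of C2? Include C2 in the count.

7

C2 is sp (two π bonds).
C1: sp ✓
C2: sp ✓
C3: sp2
C4: sp2
C5: sp ✓
C6: sp ✓
C7: sp2
C8: sp ✓
C9: sp2
C10: sp ✓
C11: sp ✓
C12: sp3
C13: sp2
7 carbons are sp.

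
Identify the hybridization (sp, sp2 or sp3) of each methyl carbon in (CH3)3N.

sp3

Each methyl carbon carries 4 σ bonds, giving a steric number of 4, so it is sp3.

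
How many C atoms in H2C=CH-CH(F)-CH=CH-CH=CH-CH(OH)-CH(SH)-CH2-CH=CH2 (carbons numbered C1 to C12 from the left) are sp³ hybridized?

4

C1: sp2
C2: sp2
C3: sp3 ✓
C4: sp2
C5: sp2
C6: sp2
C7: sp2
C8: sp3 ✓
C9: sp3 ✓
C10: sp3 ✓
C11: sp2
C12: sp2
C3, C8, C9, C10 → 4 sp3 carbons.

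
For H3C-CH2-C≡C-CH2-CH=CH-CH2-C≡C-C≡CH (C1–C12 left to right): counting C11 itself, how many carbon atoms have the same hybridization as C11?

C11 is sp (two π bonds).
C1: sp3
C2: sp3
C3: sp ✓
C4: sp ✓
C5: sp3
C6: sp2
C7: sp2
C8: sp3
C9: sp ✓
C10: sp ✓
C11: sp ✓
C12: sp ✓
6 carbons are sp.

6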